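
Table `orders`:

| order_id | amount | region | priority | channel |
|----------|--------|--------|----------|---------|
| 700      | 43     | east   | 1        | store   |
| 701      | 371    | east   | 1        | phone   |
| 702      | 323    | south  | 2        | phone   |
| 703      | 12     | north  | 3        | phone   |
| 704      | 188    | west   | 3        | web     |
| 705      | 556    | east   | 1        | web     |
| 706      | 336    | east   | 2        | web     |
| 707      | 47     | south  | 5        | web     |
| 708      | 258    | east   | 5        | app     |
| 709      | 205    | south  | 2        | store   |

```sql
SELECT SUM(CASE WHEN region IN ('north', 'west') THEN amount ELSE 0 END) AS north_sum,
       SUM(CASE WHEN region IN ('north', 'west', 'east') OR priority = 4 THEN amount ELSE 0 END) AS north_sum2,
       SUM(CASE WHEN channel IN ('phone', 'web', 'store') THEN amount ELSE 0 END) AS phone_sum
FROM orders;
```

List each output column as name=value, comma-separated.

north_sum=200, north_sum2=1764, phone_sum=2081

[north_sum: region IN ('north', 'west')]
order_id=700: ✗
order_id=701: ✗
order_id=702: ✗
order_id=703: ✓ → 12
order_id=704: ✓ → 188
order_id=705: ✗
order_id=706: ✗
order_id=707: ✗
order_id=708: ✗
order_id=709: ✗
north_sum = 12 + 188 = 200
—
[north_sum2: region IN ('north', 'west', 'east') OR priority = 4]
order_id=700: ✓ → 43
order_id=701: ✓ → 371
order_id=702: ✗
order_id=703: ✓ → 12
order_id=704: ✓ → 188
order_id=705: ✓ → 556
order_id=706: ✓ → 336
order_id=707: ✗
order_id=708: ✓ → 258
order_id=709: ✗
north_sum2 = 43 + 371 + 12 + 188 + 556 + 336 + 258 = 1764
—
[phone_sum: channel IN ('phone', 'web', 'store')]
order_id=700: ✓ → 43
order_id=701: ✓ → 371
order_id=702: ✓ → 323
order_id=703: ✓ → 12
order_id=704: ✓ → 188
order_id=705: ✓ → 556
order_id=706: ✓ → 336
order_id=707: ✓ → 47
order_id=708: ✗
order_id=709: ✓ → 205
phone_sum = 43 + 371 + 323 + 12 + 188 + 556 + 336 + 47 + 205 = 2081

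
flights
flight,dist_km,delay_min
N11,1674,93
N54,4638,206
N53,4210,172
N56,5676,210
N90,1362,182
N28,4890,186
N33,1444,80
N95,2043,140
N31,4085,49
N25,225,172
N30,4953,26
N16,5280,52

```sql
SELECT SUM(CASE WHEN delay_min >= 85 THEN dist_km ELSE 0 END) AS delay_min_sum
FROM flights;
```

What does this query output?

flight=N11: ✓ → 1674
flight=N54: ✓ → 4638
flight=N53: ✓ → 4210
flight=N56: ✓ → 5676
flight=N90: ✓ → 1362
flight=N28: ✓ → 4890
flight=N33: ✗
flight=N95: ✓ → 2043
flight=N31: ✗
flight=N25: ✓ → 225
flight=N30: ✗
flight=N16: ✗
delay_min_sum = 1674 + 4638 + 4210 + 5676 + 1362 + 4890 + 2043 + 225 = 24718

24718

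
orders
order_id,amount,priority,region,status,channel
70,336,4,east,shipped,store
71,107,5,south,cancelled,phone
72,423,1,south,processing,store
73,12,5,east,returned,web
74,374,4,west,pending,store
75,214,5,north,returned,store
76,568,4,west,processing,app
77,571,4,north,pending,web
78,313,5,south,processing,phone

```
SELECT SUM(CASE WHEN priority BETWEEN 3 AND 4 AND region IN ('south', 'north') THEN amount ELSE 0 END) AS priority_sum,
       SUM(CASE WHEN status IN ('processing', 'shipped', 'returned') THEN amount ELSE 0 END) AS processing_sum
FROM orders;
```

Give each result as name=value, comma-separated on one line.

priority_sum=571, processing_sum=1866

[priority_sum: priority BETWEEN 3 AND 4 AND region IN ('south', 'north')]
order_id=70: ✗
order_id=71: ✗
order_id=72: ✗
order_id=73: ✗
order_id=74: ✗
order_id=75: ✗
order_id=76: ✗
order_id=77: ✓ → 571
order_id=78: ✗
priority_sum = 571
—
[processing_sum: status IN ('processing', 'shipped', 'returned')]
order_id=70: ✓ → 336
order_id=71: ✗
order_id=72: ✓ → 423
order_id=73: ✓ → 12
order_id=74: ✗
order_id=75: ✓ → 214
order_id=76: ✓ → 568
order_id=77: ✗
order_id=78: ✓ → 313
processing_sum = 336 + 423 + 12 + 214 + 568 + 313 = 1866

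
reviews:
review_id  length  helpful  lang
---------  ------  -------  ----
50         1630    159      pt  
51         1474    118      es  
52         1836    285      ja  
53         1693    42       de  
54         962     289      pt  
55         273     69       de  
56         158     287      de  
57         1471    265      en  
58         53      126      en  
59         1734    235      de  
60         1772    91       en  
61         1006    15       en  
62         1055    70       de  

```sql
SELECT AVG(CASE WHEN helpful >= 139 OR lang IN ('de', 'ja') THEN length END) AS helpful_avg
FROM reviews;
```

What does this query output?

review_id=50: ✓ → 1630
review_id=51: ✗
review_id=52: ✓ → 1836
review_id=53: ✓ → 1693
review_id=54: ✓ → 962
review_id=55: ✓ → 273
review_id=56: ✓ → 158
review_id=57: ✓ → 1471
review_id=58: ✗
review_id=59: ✓ → 1734
review_id=60: ✗
review_id=61: ✗
review_id=62: ✓ → 1055
helpful_avg = (1630 + 1836 + 1693 + 962 + 273 + 158 + 1471 + 1734 + 1055) / 9 = 1201.3333333333

1201.3333333333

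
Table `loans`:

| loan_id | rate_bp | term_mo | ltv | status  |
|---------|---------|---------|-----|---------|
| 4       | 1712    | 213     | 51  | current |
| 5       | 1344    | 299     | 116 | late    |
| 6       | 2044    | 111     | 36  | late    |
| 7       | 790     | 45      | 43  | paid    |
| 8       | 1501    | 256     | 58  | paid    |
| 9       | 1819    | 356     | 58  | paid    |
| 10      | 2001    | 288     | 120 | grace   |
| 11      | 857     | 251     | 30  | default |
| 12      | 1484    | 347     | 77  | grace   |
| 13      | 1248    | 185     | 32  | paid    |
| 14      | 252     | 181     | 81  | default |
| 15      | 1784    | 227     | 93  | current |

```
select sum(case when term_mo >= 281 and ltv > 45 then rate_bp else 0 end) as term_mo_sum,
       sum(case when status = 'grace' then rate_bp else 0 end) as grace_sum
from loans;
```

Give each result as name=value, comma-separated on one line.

term_mo_sum=6648, grace_sum=3485

[term_mo_sum: term_mo >= 281 and ltv > 45]
loan_id=4: ✗
loan_id=5: ✓ → 1344
loan_id=6: ✗
loan_id=7: ✗
loan_id=8: ✗
loan_id=9: ✓ → 1819
loan_id=10: ✓ → 2001
loan_id=11: ✗
loan_id=12: ✓ → 1484
loan_id=13: ✗
loan_id=14: ✗
loan_id=15: ✗
term_mo_sum = 1344 + 1819 + 2001 + 1484 = 6648
—
[grace_sum: status = 'grace']
loan_id=4: ✗
loan_id=5: ✗
loan_id=6: ✗
loan_id=7: ✗
loan_id=8: ✗
loan_id=9: ✗
loan_id=10: ✓ → 2001
loan_id=11: ✗
loan_id=12: ✓ → 1484
loan_id=13: ✗
loan_id=14: ✗
loan_id=15: ✗
grace_sum = 2001 + 1484 = 3485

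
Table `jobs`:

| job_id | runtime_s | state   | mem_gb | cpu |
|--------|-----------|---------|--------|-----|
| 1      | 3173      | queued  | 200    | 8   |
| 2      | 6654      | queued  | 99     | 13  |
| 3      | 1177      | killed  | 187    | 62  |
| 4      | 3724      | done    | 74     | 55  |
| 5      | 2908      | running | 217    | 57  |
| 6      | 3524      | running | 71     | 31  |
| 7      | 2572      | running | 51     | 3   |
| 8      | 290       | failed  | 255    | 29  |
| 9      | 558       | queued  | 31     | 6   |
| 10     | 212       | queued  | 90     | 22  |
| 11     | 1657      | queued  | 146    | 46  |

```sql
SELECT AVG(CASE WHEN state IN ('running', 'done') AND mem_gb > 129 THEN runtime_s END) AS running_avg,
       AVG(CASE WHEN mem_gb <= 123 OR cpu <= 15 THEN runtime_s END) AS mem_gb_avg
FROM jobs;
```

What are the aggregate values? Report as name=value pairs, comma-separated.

running_avg=2908, mem_gb_avg=2916.7142857143

[running_avg: state IN ('running', 'done') AND mem_gb > 129]
job_id=1: ✗
job_id=2: ✗
job_id=3: ✗
job_id=4: ✗
job_id=5: ✓ → 2908
job_id=6: ✗
job_id=7: ✗
job_id=8: ✗
job_id=9: ✗
job_id=10: ✗
job_id=11: ✗
running_avg = 2908
—
[mem_gb_avg: mem_gb <= 123 OR cpu <= 15]
job_id=1: ✓ → 3173
job_id=2: ✓ → 6654
job_id=3: ✗
job_id=4: ✓ → 3724
job_id=5: ✗
job_id=6: ✓ → 3524
job_id=7: ✓ → 2572
job_id=8: ✗
job_id=9: ✓ → 558
job_id=10: ✓ → 212
job_id=11: ✗
mem_gb_avg = (3173 + 6654 + 3724 + 3524 + 2572 + 558 + 212) / 7 = 2916.7142857143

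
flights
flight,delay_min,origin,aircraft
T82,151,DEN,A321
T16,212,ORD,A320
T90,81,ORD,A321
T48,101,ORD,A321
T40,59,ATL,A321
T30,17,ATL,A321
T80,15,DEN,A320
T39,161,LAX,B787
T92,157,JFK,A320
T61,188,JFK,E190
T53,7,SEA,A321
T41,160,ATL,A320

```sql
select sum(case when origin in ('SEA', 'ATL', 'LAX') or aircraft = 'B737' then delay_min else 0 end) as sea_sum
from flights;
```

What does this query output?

flight=T82: ✗
flight=T16: ✗
flight=T90: ✗
flight=T48: ✗
flight=T40: ✓ → 59
flight=T30: ✓ → 17
flight=T80: ✗
flight=T39: ✓ → 161
flight=T92: ✗
flight=T61: ✗
flight=T53: ✓ → 7
flight=T41: ✓ → 160
sea_sum = 59 + 17 + 161 + 7 + 160 = 404

404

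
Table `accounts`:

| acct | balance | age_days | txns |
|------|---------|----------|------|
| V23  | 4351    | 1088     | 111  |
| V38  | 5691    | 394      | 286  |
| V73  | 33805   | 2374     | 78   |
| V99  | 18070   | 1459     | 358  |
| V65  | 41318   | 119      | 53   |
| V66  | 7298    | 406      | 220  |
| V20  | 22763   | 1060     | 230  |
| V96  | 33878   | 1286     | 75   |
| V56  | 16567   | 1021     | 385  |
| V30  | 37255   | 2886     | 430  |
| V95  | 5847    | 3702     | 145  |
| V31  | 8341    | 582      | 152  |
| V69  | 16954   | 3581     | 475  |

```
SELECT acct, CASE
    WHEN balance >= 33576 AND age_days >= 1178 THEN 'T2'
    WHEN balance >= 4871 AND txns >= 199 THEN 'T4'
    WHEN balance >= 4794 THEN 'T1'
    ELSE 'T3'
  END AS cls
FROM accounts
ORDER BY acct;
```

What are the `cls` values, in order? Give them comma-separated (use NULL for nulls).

acct=V20: balance >= 4871 AND txns >= 199 → T4
acct=V23: ELSE → T3
acct=V30: balance >= 33576 AND age_days >= 1178 → T2
acct=V31: balance >= 4794 → T1
acct=V38: balance >= 4871 AND txns >= 199 → T4
acct=V56: balance >= 4871 AND txns >= 199 → T4
acct=V65: balance >= 4794 → T1
acct=V66: balance >= 4871 AND txns >= 199 → T4
acct=V69: balance >= 4871 AND txns >= 199 → T4
acct=V73: balance >= 33576 AND age_days >= 1178 → T2
acct=V95: balance >= 4794 → T1
acct=V96: balance >= 33576 AND age_days >= 1178 → T2
acct=V99: balance >= 4871 AND txns >= 199 → T4

T4, T3, T2, T1, T4, T4, T1, T4, T4, T2, T1, T2, T4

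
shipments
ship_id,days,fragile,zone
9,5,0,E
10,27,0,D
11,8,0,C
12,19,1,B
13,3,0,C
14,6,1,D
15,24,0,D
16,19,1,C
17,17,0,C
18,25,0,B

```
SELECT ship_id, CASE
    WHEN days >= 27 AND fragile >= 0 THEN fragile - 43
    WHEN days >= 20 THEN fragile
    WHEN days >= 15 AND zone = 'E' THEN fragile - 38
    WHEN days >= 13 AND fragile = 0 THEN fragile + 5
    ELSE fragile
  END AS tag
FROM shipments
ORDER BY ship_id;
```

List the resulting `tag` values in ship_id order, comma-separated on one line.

0, -43, 0, 1, 0, 1, 0, 1, 5, 0

ship_id=9: ELSE → 0
ship_id=10: days >= 27 AND fragile >= 0 → -43
ship_id=11: ELSE → 0
ship_id=12: ELSE → 1
ship_id=13: ELSE → 0
ship_id=14: ELSE → 1
ship_id=15: days >= 20 → 0
ship_id=16: ELSE → 1
ship_id=17: days >= 13 AND fragile = 0 → 5
ship_id=18: days >= 20 → 0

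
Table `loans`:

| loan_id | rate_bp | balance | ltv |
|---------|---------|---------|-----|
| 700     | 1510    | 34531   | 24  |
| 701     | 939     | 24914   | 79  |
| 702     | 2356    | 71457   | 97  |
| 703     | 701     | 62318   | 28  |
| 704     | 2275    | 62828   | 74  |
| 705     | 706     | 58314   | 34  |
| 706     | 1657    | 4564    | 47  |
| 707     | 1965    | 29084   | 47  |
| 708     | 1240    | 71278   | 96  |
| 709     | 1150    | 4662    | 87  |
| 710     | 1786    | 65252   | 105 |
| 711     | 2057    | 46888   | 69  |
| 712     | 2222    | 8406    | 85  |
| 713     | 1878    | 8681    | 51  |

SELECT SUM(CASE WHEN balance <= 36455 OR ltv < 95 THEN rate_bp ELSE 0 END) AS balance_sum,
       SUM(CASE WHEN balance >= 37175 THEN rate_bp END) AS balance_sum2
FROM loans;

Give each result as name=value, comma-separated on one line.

balance_sum=17060, balance_sum2=11121

[balance_sum: balance <= 36455 OR ltv < 95]
loan_id=700: ✓ → 1510
loan_id=701: ✓ → 939
loan_id=702: ✗
loan_id=703: ✓ → 701
loan_id=704: ✓ → 2275
loan_id=705: ✓ → 706
loan_id=706: ✓ → 1657
loan_id=707: ✓ → 1965
loan_id=708: ✗
loan_id=709: ✓ → 1150
loan_id=710: ✗
loan_id=711: ✓ → 2057
loan_id=712: ✓ → 2222
loan_id=713: ✓ → 1878
balance_sum = 1510 + 939 + 701 + 2275 + 706 + 1657 + 1965 + 1150 + 2057 + 2222 + 1878 = 17060
—
[balance_sum2: balance >= 37175]
loan_id=700: ✗
loan_id=701: ✗
loan_id=702: ✓ → 2356
loan_id=703: ✓ → 701
loan_id=704: ✓ → 2275
loan_id=705: ✓ → 706
loan_id=706: ✗
loan_id=707: ✗
loan_id=708: ✓ → 1240
loan_id=709: ✗
loan_id=710: ✓ → 1786
loan_id=711: ✓ → 2057
loan_id=712: ✗
loan_id=713: ✗
balance_sum2 = 2356 + 701 + 2275 + 706 + 1240 + 1786 + 2057 = 11121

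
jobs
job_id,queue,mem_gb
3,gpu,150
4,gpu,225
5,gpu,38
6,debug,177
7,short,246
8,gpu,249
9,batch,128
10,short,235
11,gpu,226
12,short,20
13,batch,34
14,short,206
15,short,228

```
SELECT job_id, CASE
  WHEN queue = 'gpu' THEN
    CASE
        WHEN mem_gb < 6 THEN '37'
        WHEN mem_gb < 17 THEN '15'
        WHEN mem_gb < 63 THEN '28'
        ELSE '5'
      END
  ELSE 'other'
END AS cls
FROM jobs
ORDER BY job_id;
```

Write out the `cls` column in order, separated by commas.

job_id=3: queue='gpu' → inner[ELSE] → 5
job_id=4: queue='gpu' → inner[ELSE] → 5
job_id=5: queue='gpu' → inner[mem_gb < 63] → 28
job_id=6: queue='debug' → outer ELSE → other
job_id=7: queue='short' → outer ELSE → other
job_id=8: queue='gpu' → inner[ELSE] → 5
job_id=9: queue='batch' → outer ELSE → other
job_id=10: queue='short' → outer ELSE → other
job_id=11: queue='gpu' → inner[ELSE] → 5
job_id=12: queue='short' → outer ELSE → other
job_id=13: queue='batch' → outer ELSE → other
job_id=14: queue='short' → outer ELSE → other
job_id=15: queue='short' → outer ELSE → other

5, 5, 28, other, other, 5, other, other, 5, other, other, other, other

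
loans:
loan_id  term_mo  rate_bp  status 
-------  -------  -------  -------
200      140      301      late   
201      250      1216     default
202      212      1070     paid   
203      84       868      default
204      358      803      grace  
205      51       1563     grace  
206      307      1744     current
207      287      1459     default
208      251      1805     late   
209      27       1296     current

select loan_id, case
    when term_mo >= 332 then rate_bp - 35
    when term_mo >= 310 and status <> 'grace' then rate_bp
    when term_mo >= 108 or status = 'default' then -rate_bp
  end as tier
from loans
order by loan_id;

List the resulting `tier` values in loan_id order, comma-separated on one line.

loan_id=200: term_mo >= 108 or status = 'default' → -301
loan_id=201: term_mo >= 108 or status = 'default' → -1216
loan_id=202: term_mo >= 108 or status = 'default' → -1070
loan_id=203: term_mo >= 108 or status = 'default' → -868
loan_id=204: term_mo >= 332 → 768
loan_id=205: (no match → NULL) → NULL
loan_id=206: term_mo >= 108 or status = 'default' → -1744
loan_id=207: term_mo >= 108 or status = 'default' → -1459
loan_id=208: term_mo >= 108 or status = 'default' → -1805
loan_id=209: (no match → NULL) → NULL

-301, -1216, -1070, -868, 768, NULL, -1744, -1459, -1805, NULL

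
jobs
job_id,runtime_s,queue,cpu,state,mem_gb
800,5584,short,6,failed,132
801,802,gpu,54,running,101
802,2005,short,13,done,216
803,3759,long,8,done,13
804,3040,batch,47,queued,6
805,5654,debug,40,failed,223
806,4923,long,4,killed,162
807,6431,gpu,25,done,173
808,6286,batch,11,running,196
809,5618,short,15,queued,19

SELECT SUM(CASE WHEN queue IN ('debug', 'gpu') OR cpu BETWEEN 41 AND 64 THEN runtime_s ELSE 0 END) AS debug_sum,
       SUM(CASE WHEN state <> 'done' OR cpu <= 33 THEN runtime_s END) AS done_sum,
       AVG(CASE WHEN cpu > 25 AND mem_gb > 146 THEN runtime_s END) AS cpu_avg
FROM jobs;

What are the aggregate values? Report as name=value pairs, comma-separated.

debug_sum=15927, done_sum=44102, cpu_avg=5654

[debug_sum: queue IN ('debug', 'gpu') OR cpu BETWEEN 41 AND 64]
job_id=800: ✗
job_id=801: ✓ → 802
job_id=802: ✗
job_id=803: ✗
job_id=804: ✓ → 3040
job_id=805: ✓ → 5654
job_id=806: ✗
job_id=807: ✓ → 6431
job_id=808: ✗
job_id=809: ✗
debug_sum = 802 + 3040 + 5654 + 6431 = 15927
—
[done_sum: state <> 'done' OR cpu <= 33]
job_id=800: ✓ → 5584
job_id=801: ✓ → 802
job_id=802: ✓ → 2005
job_id=803: ✓ → 3759
job_id=804: ✓ → 3040
job_id=805: ✓ → 5654
job_id=806: ✓ → 4923
job_id=807: ✓ → 6431
job_id=808: ✓ → 6286
job_id=809: ✓ → 5618
done_sum = 5584 + 802 + 2005 + 3759 + 3040 + 5654 + 4923 + 6431 + 6286 + 5618 = 44102
—
[cpu_avg: cpu > 25 AND mem_gb > 146]
job_id=800: ✗
job_id=801: ✗
job_id=802: ✗
job_id=803: ✗
job_id=804: ✗
job_id=805: ✓ → 5654
job_id=806: ✗
job_id=807: ✗
job_id=808: ✗
job_id=809: ✗
cpu_avg = 5654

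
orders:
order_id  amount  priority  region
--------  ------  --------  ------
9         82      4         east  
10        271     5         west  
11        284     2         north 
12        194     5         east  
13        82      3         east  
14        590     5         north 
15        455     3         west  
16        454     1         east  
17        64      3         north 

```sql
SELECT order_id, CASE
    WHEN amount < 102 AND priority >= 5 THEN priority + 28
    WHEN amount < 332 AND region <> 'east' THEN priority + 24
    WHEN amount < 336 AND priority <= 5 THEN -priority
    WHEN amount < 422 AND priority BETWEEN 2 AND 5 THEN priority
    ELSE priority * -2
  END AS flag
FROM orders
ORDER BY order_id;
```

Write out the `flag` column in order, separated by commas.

-4, 29, 26, -5, -3, -10, -6, -2, 27

order_id=9: amount < 336 AND priority <= 5 → -4
order_id=10: amount < 332 AND region <> 'east' → 29
order_id=11: amount < 332 AND region <> 'east' → 26
order_id=12: amount < 336 AND priority <= 5 → -5
order_id=13: amount < 336 AND priority <= 5 → -3
order_id=14: ELSE → -10
order_id=15: ELSE → -6
order_id=16: ELSE → -2
order_id=17: amount < 332 AND region <> 'east' → 27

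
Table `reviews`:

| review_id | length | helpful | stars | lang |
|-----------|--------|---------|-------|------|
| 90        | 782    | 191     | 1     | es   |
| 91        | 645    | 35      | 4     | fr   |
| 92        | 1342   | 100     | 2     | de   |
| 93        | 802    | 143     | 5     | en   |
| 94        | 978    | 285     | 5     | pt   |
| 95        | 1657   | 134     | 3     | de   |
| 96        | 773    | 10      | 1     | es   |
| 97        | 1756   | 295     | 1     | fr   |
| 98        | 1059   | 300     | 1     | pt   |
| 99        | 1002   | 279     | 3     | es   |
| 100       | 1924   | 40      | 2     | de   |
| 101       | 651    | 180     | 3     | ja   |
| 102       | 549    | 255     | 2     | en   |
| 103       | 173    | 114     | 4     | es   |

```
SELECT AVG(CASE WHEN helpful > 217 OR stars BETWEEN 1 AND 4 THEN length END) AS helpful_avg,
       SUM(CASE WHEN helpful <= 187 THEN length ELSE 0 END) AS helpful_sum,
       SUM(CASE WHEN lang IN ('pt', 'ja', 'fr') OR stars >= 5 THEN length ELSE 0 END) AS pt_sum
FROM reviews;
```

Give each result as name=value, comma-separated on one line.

helpful_avg=1022.3846153846, helpful_sum=7967, pt_sum=5891

[helpful_avg: helpful > 217 OR stars BETWEEN 1 AND 4]
review_id=90: ✓ → 782
review_id=91: ✓ → 645
review_id=92: ✓ → 1342
review_id=93: ✗
review_id=94: ✓ → 978
review_id=95: ✓ → 1657
review_id=96: ✓ → 773
review_id=97: ✓ → 1756
review_id=98: ✓ → 1059
review_id=99: ✓ → 1002
review_id=100: ✓ → 1924
review_id=101: ✓ → 651
review_id=102: ✓ → 549
review_id=103: ✓ → 173
helpful_avg = (782 + 645 + 1342 + 978 + 1657 + 773 + 1756 + 1059 + 1002 + 1924 + 651 + 549 + 173) / 13 = 1022.3846153846
—
[helpful_sum: helpful <= 187]
review_id=90: ✗
review_id=91: ✓ → 645
review_id=92: ✓ → 1342
review_id=93: ✓ → 802
review_id=94: ✗
review_id=95: ✓ → 1657
review_id=96: ✓ → 773
review_id=97: ✗
review_id=98: ✗
review_id=99: ✗
review_id=100: ✓ → 1924
review_id=101: ✓ → 651
review_id=102: ✗
review_id=103: ✓ → 173
helpful_sum = 645 + 1342 + 802 + 1657 + 773 + 1924 + 651 + 173 = 7967
—
[pt_sum: lang IN ('pt', 'ja', 'fr') OR stars >= 5]
review_id=90: ✗
review_id=91: ✓ → 645
review_id=92: ✗
review_id=93: ✓ → 802
review_id=94: ✓ → 978
review_id=95: ✗
review_id=96: ✗
review_id=97: ✓ → 1756
review_id=98: ✓ → 1059
review_id=99: ✗
review_id=100: ✗
review_id=101: ✓ → 651
review_id=102: ✗
review_id=103: ✗
pt_sum = 645 + 802 + 978 + 1756 + 1059 + 651 = 5891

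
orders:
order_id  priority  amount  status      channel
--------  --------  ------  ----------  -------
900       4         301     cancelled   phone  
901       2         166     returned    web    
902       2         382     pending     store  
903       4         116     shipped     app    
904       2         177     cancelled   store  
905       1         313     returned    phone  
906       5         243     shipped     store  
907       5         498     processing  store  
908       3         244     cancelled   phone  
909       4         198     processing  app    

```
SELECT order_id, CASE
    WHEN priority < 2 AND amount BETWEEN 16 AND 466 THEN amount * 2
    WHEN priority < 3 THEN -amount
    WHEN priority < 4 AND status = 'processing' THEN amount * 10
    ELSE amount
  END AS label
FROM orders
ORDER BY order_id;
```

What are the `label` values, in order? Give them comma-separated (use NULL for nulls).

order_id=900: ELSE → 301
order_id=901: priority < 3 → -166
order_id=902: priority < 3 → -382
order_id=903: ELSE → 116
order_id=904: priority < 3 → -177
order_id=905: priority < 2 AND amount BETWEEN 16 AND 466 → 626
order_id=906: ELSE → 243
order_id=907: ELSE → 498
order_id=908: ELSE → 244
order_id=909: ELSE → 198

301, -166, -382, 116, -177, 626, 243, 498, 244, 198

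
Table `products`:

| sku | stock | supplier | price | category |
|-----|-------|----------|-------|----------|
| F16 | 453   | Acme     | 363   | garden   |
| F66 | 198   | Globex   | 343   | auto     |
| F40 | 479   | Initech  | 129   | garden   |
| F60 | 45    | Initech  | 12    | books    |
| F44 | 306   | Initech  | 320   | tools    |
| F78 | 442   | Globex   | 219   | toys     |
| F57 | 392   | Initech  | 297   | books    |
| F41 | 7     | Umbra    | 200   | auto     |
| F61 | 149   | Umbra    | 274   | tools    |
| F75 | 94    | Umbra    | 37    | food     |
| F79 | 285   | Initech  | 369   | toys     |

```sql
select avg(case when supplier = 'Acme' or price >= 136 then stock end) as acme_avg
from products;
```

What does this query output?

sku=F16: ✓ → 453
sku=F66: ✓ → 198
sku=F40: ✗
sku=F60: ✗
sku=F44: ✓ → 306
sku=F78: ✓ → 442
sku=F57: ✓ → 392
sku=F41: ✓ → 7
sku=F61: ✓ → 149
sku=F75: ✗
sku=F79: ✓ → 285
acme_avg = (453 + 198 + 306 + 442 + 392 + 7 + 149 + 285) / 8 = 279

279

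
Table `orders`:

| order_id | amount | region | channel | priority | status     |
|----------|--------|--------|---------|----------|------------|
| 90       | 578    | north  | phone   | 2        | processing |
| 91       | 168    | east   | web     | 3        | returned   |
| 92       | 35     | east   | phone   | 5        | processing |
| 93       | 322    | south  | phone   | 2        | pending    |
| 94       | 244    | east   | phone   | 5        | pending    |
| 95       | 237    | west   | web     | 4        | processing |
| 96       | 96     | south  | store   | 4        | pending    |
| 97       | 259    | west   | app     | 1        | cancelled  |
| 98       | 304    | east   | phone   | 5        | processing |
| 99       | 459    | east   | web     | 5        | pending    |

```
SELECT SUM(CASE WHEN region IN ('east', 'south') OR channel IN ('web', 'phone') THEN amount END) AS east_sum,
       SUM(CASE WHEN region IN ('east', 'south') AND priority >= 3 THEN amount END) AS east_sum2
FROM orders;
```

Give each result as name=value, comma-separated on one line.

[east_sum: region IN ('east', 'south') OR channel IN ('web', 'phone')]
order_id=90: ✓ → 578
order_id=91: ✓ → 168
order_id=92: ✓ → 35
order_id=93: ✓ → 322
order_id=94: ✓ → 244
order_id=95: ✓ → 237
order_id=96: ✓ → 96
order_id=97: ✗
order_id=98: ✓ → 304
order_id=99: ✓ → 459
east_sum = 578 + 168 + 35 + 322 + 244 + 237 + 96 + 304 + 459 = 2443
—
[east_sum2: region IN ('east', 'south') AND priority >= 3]
order_id=90: ✗
order_id=91: ✓ → 168
order_id=92: ✓ → 35
order_id=93: ✗
order_id=94: ✓ → 244
order_id=95: ✗
order_id=96: ✓ → 96
order_id=97: ✗
order_id=98: ✓ → 304
order_id=99: ✓ → 459
east_sum2 = 168 + 35 + 244 + 96 + 304 + 459 = 1306

east_sum=2443, east_sum2=1306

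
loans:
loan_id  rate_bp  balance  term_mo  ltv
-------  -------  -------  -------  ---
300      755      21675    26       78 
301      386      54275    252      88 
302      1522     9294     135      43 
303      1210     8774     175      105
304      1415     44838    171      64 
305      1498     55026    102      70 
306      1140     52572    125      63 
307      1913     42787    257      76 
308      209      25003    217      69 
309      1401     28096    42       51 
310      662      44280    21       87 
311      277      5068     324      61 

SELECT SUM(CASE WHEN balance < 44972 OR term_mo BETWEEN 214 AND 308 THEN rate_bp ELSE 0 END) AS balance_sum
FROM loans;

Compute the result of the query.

loan_id=300: ✓ → 755
loan_id=301: ✓ → 386
loan_id=302: ✓ → 1522
loan_id=303: ✓ → 1210
loan_id=304: ✓ → 1415
loan_id=305: ✗
loan_id=306: ✗
loan_id=307: ✓ → 1913
loan_id=308: ✓ → 209
loan_id=309: ✓ → 1401
loan_id=310: ✓ → 662
loan_id=311: ✓ → 277
balance_sum = 755 + 386 + 1522 + 1210 + 1415 + 1913 + 209 + 1401 + 662 + 277 = 9750

9750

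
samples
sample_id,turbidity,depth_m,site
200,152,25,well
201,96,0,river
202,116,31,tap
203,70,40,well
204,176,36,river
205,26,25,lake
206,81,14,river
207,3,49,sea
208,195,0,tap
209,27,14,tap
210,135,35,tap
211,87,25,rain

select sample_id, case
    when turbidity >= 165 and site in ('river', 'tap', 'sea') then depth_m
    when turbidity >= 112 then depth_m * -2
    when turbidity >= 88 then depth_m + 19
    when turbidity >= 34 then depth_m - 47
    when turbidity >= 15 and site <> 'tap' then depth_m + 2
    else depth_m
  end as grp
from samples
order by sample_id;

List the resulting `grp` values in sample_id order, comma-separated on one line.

-50, 19, -62, -7, 36, 27, -33, 49, 0, 14, -70, -22

sample_id=200: turbidity >= 112 → -50
sample_id=201: turbidity >= 88 → 19
sample_id=202: turbidity >= 112 → -62
sample_id=203: turbidity >= 34 → -7
sample_id=204: turbidity >= 165 and site in ('river', 'tap', 'sea') → 36
sample_id=205: turbidity >= 15 and site <> 'tap' → 27
sample_id=206: turbidity >= 34 → -33
sample_id=207: ELSE → 49
sample_id=208: turbidity >= 165 and site in ('river', 'tap', 'sea') → 0
sample_id=209: ELSE → 14
sample_id=210: turbidity >= 112 → -70
sample_id=211: turbidity >= 34 → -22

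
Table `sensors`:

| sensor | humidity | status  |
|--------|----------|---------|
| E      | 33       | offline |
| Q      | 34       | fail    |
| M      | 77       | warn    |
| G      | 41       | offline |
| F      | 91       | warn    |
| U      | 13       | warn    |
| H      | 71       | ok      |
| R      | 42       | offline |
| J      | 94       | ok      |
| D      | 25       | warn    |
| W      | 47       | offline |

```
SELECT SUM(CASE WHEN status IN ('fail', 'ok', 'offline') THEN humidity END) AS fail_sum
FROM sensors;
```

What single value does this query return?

sensor=E: ✓ → 33
sensor=Q: ✓ → 34
sensor=M: ✗
sensor=G: ✓ → 41
sensor=F: ✗
sensor=U: ✗
sensor=H: ✓ → 71
sensor=R: ✓ → 42
sensor=J: ✓ → 94
sensor=D: ✗
sensor=W: ✓ → 47
fail_sum = 33 + 34 + 41 + 71 + 42 + 94 + 47 = 362

362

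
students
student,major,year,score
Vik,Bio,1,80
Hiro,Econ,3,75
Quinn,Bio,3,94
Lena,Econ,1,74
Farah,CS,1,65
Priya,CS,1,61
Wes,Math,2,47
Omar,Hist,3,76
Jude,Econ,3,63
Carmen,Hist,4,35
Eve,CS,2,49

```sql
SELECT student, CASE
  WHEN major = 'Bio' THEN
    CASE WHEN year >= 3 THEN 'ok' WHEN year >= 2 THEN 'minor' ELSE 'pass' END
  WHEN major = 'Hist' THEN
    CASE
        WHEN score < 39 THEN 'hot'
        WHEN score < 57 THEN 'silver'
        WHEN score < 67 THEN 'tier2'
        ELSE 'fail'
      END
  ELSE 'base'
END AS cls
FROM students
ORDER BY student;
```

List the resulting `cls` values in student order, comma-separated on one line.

student=Carmen: major='Hist' → inner[score < 39] → hot
student=Eve: major='CS' → outer ELSE → base
student=Farah: major='CS' → outer ELSE → base
student=Hiro: major='Econ' → outer ELSE → base
student=Jude: major='Econ' → outer ELSE → base
student=Lena: major='Econ' → outer ELSE → base
student=Omar: major='Hist' → inner[ELSE] → fail
student=Priya: major='CS' → outer ELSE → base
student=Quinn: major='Bio' → inner[year >= 3] → ok
student=Vik: major='Bio' → inner[ELSE] → pass
student=Wes: major='Math' → outer ELSE → base

hot, base, base, base, base, base, fail, base, ok, pass, base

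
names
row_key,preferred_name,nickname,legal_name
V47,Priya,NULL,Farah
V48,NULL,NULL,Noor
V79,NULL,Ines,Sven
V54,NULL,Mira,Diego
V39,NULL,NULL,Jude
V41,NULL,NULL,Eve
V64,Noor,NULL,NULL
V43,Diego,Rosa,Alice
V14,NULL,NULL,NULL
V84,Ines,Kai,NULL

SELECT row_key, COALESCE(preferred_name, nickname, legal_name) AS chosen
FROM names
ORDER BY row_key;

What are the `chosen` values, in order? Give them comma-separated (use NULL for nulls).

row_key=V14: preferred_name=NULL, nickname=NULL, legal_name=NULL (all NULL) → NULL
row_key=V39: preferred_name=NULL, nickname=NULL, legal_name=Jude → Jude
row_key=V41: preferred_name=NULL, nickname=NULL, legal_name=Eve → Eve
row_key=V43: preferred_name=Diego → Diego
row_key=V47: preferred_name=Priya → Priya
row_key=V48: preferred_name=NULL, nickname=NULL, legal_name=Noor → Noor
row_key=V54: preferred_name=NULL, nickname=Mira → Mira
row_key=V64: preferred_name=Noor → Noor
row_key=V79: preferred_name=NULL, nickname=Ines → Ines
row_key=V84: preferred_name=Ines → Ines

NULL, Jude, Eve, Diego, Priya, Noor, Mira, Noor, Ines, Ines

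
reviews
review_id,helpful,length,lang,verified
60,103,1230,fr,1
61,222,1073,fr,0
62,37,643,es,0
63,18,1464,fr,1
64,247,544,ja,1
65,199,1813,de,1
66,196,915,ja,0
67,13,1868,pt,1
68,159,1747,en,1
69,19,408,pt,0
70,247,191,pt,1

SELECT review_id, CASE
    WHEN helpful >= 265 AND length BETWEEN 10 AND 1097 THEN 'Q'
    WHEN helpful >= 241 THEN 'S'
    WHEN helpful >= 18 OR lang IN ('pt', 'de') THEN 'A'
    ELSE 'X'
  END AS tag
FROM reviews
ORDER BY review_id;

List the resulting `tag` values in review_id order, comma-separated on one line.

A, A, A, A, S, A, A, A, A, A, S

review_id=60: helpful >= 18 OR lang IN ('pt', 'de') → A
review_id=61: helpful >= 18 OR lang IN ('pt', 'de') → A
review_id=62: helpful >= 18 OR lang IN ('pt', 'de') → A
review_id=63: helpful >= 18 OR lang IN ('pt', 'de') → A
review_id=64: helpful >= 241 → S
review_id=65: helpful >= 18 OR lang IN ('pt', 'de') → A
review_id=66: helpful >= 18 OR lang IN ('pt', 'de') → A
review_id=67: helpful >= 18 OR lang IN ('pt', 'de') → A
review_id=68: helpful >= 18 OR lang IN ('pt', 'de') → A
review_id=69: helpful >= 18 OR lang IN ('pt', 'de') → A
review_id=70: helpful >= 241 → S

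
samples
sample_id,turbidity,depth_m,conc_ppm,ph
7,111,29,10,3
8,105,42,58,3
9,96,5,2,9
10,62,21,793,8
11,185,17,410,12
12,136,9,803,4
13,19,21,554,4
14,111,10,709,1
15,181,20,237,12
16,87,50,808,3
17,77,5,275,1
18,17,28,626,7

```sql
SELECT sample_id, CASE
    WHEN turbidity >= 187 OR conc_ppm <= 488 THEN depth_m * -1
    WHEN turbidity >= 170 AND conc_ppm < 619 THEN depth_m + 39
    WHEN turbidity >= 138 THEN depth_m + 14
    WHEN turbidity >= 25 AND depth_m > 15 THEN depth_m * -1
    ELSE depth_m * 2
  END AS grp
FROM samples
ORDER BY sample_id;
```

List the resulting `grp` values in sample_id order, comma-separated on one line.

sample_id=7: turbidity >= 187 OR conc_ppm <= 488 → -29
sample_id=8: turbidity >= 187 OR conc_ppm <= 488 → -42
sample_id=9: turbidity >= 187 OR conc_ppm <= 488 → -5
sample_id=10: turbidity >= 25 AND depth_m > 15 → -21
sample_id=11: turbidity >= 187 OR conc_ppm <= 488 → -17
sample_id=12: ELSE → 18
sample_id=13: ELSE → 42
sample_id=14: ELSE → 20
sample_id=15: turbidity >= 187 OR conc_ppm <= 488 → -20
sample_id=16: turbidity >= 25 AND depth_m > 15 → -50
sample_id=17: turbidity >= 187 OR conc_ppm <= 488 → -5
sample_id=18: ELSE → 56

-29, -42, -5, -21, -17, 18, 42, 20, -20, -50, -5, 56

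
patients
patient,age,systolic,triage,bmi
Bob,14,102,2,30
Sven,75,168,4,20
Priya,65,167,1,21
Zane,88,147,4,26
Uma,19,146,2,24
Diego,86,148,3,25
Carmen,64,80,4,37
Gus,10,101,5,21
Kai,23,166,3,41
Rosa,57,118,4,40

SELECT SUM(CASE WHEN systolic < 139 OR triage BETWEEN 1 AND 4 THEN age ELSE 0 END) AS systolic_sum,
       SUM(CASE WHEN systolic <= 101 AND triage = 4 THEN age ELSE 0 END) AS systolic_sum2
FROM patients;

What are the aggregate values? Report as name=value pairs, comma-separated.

[systolic_sum: systolic < 139 OR triage BETWEEN 1 AND 4]
patient=Bob: ✓ → 14
patient=Sven: ✓ → 75
patient=Priya: ✓ → 65
patient=Zane: ✓ → 88
patient=Uma: ✓ → 19
patient=Diego: ✓ → 86
patient=Carmen: ✓ → 64
patient=Gus: ✓ → 10
patient=Kai: ✓ → 23
patient=Rosa: ✓ → 57
systolic_sum = 14 + 75 + 65 + 88 + 19 + 86 + 64 + 10 + 23 + 57 = 501
—
[systolic_sum2: systolic <= 101 AND triage = 4]
patient=Bob: ✗
patient=Sven: ✗
patient=Priya: ✗
patient=Zane: ✗
patient=Uma: ✗
patient=Diego: ✗
patient=Carmen: ✓ → 64
patient=Gus: ✗
patient=Kai: ✗
patient=Rosa: ✗
systolic_sum2 = 64

systolic_sum=501, systolic_sum2=64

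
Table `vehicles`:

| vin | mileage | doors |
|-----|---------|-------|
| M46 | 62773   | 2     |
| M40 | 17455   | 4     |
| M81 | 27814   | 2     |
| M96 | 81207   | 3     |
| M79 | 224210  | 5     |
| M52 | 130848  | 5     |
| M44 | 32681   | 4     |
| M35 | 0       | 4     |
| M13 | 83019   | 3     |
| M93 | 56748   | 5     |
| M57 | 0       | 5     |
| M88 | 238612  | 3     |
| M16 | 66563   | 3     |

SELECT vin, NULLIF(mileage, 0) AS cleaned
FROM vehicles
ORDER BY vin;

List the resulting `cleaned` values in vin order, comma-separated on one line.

vin=M13: mileage=83019 vs 0: differ → 83019
vin=M16: mileage=66563 vs 0: differ → 66563
vin=M35: mileage=0 vs 0: equal → NULL
vin=M40: mileage=17455 vs 0: differ → 17455
vin=M44: mileage=32681 vs 0: differ → 32681
vin=M46: mileage=62773 vs 0: differ → 62773
vin=M52: mileage=130848 vs 0: differ → 130848
vin=M57: mileage=0 vs 0: equal → NULL
vin=M79: mileage=224210 vs 0: differ → 224210
vin=M81: mileage=27814 vs 0: differ → 27814
vin=M88: mileage=238612 vs 0: differ → 238612
vin=M93: mileage=56748 vs 0: differ → 56748
vin=M96: mileage=81207 vs 0: differ → 81207

83019, 66563, NULL, 17455, 32681, 62773, 130848, NULL, 224210, 27814, 238612, 56748, 81207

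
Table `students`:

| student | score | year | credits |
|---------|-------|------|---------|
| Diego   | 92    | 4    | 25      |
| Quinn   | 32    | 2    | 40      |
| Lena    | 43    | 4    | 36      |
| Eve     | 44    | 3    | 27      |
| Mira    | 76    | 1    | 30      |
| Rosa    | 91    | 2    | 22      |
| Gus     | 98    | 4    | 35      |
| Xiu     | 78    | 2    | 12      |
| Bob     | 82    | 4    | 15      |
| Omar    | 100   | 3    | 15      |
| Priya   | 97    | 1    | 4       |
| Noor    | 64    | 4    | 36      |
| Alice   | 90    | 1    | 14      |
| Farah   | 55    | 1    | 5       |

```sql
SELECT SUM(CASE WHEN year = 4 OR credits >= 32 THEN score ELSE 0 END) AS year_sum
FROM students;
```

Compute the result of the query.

411

student=Diego: ✓ → 92
student=Quinn: ✓ → 32
student=Lena: ✓ → 43
student=Eve: ✗
student=Mira: ✗
student=Rosa: ✗
student=Gus: ✓ → 98
student=Xiu: ✗
student=Bob: ✓ → 82
student=Omar: ✗
student=Priya: ✗
student=Noor: ✓ → 64
student=Alice: ✗
student=Farah: ✗
year_sum = 92 + 32 + 43 + 98 + 82 + 64 = 411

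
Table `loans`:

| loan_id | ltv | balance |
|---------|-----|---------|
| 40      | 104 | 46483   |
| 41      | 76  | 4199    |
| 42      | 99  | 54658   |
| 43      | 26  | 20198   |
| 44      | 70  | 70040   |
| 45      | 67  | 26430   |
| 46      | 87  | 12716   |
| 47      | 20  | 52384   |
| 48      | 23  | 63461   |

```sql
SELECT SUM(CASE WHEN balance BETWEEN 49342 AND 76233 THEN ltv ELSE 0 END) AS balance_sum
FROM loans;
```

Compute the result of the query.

loan_id=40: ✗
loan_id=41: ✗
loan_id=42: ✓ → 99
loan_id=43: ✗
loan_id=44: ✓ → 70
loan_id=45: ✗
loan_id=46: ✗
loan_id=47: ✓ → 20
loan_id=48: ✓ → 23
balance_sum = 99 + 70 + 20 + 23 = 212

212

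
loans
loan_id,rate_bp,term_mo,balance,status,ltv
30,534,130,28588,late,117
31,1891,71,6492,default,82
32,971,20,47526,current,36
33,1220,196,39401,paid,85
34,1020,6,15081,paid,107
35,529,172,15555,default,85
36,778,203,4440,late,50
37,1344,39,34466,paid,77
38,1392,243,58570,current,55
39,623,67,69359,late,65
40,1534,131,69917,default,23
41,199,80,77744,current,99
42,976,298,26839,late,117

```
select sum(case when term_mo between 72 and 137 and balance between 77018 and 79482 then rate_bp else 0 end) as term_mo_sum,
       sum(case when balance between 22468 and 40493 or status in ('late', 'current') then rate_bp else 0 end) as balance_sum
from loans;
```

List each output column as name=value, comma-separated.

[term_mo_sum: term_mo between 72 and 137 and balance between 77018 and 79482]
loan_id=30: ✗
loan_id=31: ✗
loan_id=32: ✗
loan_id=33: ✗
loan_id=34: ✗
loan_id=35: ✗
loan_id=36: ✗
loan_id=37: ✗
loan_id=38: ✗
loan_id=39: ✗
loan_id=40: ✗
loan_id=41: ✓ → 199
loan_id=42: ✗
term_mo_sum = 199
—
[balance_sum: balance between 22468 and 40493 or status in ('late', 'current')]
loan_id=30: ✓ → 534
loan_id=31: ✗
loan_id=32: ✓ → 971
loan_id=33: ✓ → 1220
loan_id=34: ✗
loan_id=35: ✗
loan_id=36: ✓ → 778
loan_id=37: ✓ → 1344
loan_id=38: ✓ → 1392
loan_id=39: ✓ → 623
loan_id=40: ✗
loan_id=41: ✓ → 199
loan_id=42: ✓ → 976
balance_sum = 534 + 971 + 1220 + 778 + 1344 + 1392 + 623 + 199 + 976 = 8037

term_mo_sum=199, balance_sum=8037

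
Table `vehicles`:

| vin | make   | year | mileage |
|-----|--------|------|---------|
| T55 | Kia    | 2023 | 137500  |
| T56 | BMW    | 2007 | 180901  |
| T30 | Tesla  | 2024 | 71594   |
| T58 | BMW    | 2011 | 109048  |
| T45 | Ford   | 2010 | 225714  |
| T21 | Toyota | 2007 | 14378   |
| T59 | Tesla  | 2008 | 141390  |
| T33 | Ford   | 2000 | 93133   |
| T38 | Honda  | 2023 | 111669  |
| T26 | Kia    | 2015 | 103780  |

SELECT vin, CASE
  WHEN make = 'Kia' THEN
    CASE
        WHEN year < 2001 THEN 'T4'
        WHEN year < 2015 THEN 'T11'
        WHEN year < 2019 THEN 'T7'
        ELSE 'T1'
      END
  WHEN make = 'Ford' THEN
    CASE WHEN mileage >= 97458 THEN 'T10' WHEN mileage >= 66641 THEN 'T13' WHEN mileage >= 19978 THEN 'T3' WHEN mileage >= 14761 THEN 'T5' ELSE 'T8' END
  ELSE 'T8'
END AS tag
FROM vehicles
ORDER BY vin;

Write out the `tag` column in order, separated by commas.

T8, T7, T8, T13, T8, T10, T1, T8, T8, T8

vin=T21: make='Toyota' → outer ELSE → T8
vin=T26: make='Kia' → inner[year < 2019] → T7
vin=T30: make='Tesla' → outer ELSE → T8
vin=T33: make='Ford' → inner[mileage >= 66641] → T13
vin=T38: make='Honda' → outer ELSE → T8
vin=T45: make='Ford' → inner[mileage >= 97458] → T10
vin=T55: make='Kia' → inner[ELSE] → T1
vin=T56: make='BMW' → outer ELSE → T8
vin=T58: make='BMW' → outer ELSE → T8
vin=T59: make='Tesla' → outer ELSE → T8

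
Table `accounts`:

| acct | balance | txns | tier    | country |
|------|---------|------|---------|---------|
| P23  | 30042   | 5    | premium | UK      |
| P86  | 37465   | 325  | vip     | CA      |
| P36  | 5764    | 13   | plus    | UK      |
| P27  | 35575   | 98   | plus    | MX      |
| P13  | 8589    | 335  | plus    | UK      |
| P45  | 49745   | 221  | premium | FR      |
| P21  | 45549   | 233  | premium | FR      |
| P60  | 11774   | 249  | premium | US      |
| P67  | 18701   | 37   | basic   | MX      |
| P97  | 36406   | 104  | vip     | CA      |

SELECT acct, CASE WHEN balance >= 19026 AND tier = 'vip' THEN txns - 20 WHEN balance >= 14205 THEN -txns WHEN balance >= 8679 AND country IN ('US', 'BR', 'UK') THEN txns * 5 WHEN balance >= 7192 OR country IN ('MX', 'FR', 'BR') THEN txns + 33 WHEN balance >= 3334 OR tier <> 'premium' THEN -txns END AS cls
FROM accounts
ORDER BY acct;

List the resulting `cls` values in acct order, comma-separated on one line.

368, -233, -5, -98, -13, -221, 1245, -37, 305, 84

acct=P13: balance >= 7192 OR country IN ('MX', 'FR', 'BR') → 368
acct=P21: balance >= 14205 → -233
acct=P23: balance >= 14205 → -5
acct=P27: balance >= 14205 → -98
acct=P36: balance >= 3334 OR tier <> 'premium' → -13
acct=P45: balance >= 14205 → -221
acct=P60: balance >= 8679 AND country IN ('US', 'BR', 'UK') → 1245
acct=P67: balance >= 14205 → -37
acct=P86: balance >= 19026 AND tier = 'vip' → 305
acct=P97: balance >= 19026 AND tier = 'vip' → 84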